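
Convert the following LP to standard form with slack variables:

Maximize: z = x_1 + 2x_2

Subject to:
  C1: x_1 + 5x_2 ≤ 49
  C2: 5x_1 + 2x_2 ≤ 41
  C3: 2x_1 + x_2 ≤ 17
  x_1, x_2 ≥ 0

max z = x_1 + 2x_2

s.t.
  x_1 + 5x_2 + s1 = 49
  5x_1 + 2x_2 + s2 = 41
  2x_1 + x_2 + s3 = 17
  x_1, x_2, s1, s2, s3 ≥ 0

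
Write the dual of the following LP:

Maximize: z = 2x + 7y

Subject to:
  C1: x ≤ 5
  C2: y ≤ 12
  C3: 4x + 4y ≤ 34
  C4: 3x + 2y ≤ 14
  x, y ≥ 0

Primal max cᵀx s.t. Ax ≤ b, x ≥ 0  →  Dual min bᵀy s.t. Aᵀy ≥ c, y ≥ 0.

Minimize: z = 5y1 + 12y2 + 34y3 + 14y4

Subject to:
  y1 + 4y3 + 3y4 ≥ 2
  y2 + 4y3 + 2y4 ≥ 7
  y1, y2, y3, y4 ≥ 0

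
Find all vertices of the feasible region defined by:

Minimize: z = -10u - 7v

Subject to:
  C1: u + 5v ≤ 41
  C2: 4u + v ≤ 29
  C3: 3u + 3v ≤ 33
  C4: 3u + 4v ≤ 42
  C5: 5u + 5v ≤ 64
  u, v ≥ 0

(0, 0), (7.25, 0), (6, 5), (3.5, 7.5), (0, 8.2)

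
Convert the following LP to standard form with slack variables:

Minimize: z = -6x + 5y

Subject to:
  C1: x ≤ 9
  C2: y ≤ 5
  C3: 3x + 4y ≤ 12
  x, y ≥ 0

min z = -6x + 5y

s.t.
  x + s1 = 9
  y + s2 = 5
  3x + 4y + s3 = 12
  x, y, s1, s2, s3 ≥ 0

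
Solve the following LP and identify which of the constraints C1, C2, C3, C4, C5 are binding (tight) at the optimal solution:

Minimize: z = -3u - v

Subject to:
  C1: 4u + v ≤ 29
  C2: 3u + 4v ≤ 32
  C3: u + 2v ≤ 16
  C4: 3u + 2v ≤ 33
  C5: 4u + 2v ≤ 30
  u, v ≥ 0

At u = 7, v = 1, compute slack b - a·x for each constraint:
  C1: 29 − 29 = 0  (binding)
  C2: 32 − 25 = 7  (slack)
  C3: 16 − 9 = 7  (slack)
  C4: 33 − 23 = 10  (slack)
  C5: 30 − 30 = 0  (binding)

Optimal: u = 7, v = 1
Binding: C1, C5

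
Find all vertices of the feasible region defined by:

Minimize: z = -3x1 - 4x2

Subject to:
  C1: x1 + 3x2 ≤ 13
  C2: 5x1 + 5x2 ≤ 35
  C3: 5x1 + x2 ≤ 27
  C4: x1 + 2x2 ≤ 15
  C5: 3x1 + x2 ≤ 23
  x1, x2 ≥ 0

(0, 0), (5.4, 0), (5, 2), (4, 3), (0, 4.333)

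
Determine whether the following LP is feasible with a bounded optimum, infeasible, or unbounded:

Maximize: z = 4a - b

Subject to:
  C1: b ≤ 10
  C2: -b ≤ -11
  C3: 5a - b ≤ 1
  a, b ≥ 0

Infeasible (no feasible solution exists)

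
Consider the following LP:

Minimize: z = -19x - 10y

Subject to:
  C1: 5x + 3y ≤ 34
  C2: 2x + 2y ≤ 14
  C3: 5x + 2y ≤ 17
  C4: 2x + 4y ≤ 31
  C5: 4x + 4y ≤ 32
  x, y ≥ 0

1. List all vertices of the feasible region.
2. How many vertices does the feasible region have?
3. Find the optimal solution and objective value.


1. (0, 0), (3.4, 0), (1, 6), (0, 7)
2. 4
3. x = 1, y = 6, z = -79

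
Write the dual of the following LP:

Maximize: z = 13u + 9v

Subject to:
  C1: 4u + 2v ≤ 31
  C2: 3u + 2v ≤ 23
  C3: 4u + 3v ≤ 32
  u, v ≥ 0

Primal max cᵀx s.t. Ax ≤ b, x ≥ 0  →  Dual min bᵀy s.t. Aᵀy ≥ c, y ≥ 0.

Minimize: z = 31y1 + 23y2 + 32y3

Subject to:
  4y1 + 3y2 + 4y3 ≥ 13
  2y1 + 2y2 + 3y3 ≥ 9
  y1, y2, y3 ≥ 0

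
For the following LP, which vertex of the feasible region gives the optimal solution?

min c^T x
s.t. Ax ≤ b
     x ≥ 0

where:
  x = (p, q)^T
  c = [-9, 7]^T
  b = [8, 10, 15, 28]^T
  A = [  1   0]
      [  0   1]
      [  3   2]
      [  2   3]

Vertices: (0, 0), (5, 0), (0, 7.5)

Evaluate the objective at each vertex of the feasible region:
  z(0, 0) = 0
  z(5, 0) = -45  ←
  z(0, 7.5) = 52.5
The minimum is at p = 5, q = 0.

(5, 0)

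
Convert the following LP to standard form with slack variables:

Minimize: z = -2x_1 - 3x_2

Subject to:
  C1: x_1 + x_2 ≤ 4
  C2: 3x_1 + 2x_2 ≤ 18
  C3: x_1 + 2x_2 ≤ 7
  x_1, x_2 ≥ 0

min z = -2x_1 - 3x_2

s.t.
  x_1 + x_2 + s1 = 4
  3x_1 + 2x_2 + s2 = 18
  x_1 + 2x_2 + s3 = 7
  x_1, x_2, s1, s2, s3 ≥ 0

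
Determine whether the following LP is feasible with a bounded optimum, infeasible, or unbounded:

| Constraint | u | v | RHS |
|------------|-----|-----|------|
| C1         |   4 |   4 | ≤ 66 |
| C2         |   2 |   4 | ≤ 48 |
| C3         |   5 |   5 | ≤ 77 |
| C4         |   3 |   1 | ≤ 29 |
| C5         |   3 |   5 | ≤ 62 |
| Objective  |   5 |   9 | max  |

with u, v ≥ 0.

Feasible with a bounded optimal solution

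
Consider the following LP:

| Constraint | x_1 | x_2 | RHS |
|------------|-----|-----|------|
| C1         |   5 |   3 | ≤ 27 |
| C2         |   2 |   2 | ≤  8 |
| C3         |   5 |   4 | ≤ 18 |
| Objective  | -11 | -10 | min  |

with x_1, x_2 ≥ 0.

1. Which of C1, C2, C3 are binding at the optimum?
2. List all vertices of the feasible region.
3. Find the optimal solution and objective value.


1. C2, C3
2. (0, 0), (3.6, 0), (2, 2), (0, 4)
3. x_1 = 2, x_2 = 2, z = -42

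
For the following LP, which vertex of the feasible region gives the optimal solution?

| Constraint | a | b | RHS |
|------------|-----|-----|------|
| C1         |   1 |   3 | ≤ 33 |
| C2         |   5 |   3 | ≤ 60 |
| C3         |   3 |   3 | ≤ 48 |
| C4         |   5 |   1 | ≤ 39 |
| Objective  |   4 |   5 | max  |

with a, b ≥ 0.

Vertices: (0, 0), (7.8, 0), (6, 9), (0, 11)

Evaluate the objective at each vertex of the feasible region:
  z(0, 0) = 0
  z(7.8, 0) = 31.2
  z(6, 9) = 69  ←
  z(0, 11) = 55
The maximum is at a = 6, b = 9.

(6, 9)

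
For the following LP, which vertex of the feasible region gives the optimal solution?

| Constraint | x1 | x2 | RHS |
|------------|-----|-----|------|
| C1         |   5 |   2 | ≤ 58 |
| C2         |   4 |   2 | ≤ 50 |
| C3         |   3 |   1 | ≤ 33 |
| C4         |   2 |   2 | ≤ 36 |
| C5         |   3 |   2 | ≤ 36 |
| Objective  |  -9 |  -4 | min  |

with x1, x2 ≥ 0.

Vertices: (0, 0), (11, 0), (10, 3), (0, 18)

Evaluate the objective at each vertex of the feasible region:
  z(0, 0) = 0
  z(11, 0) = -99
  z(10, 3) = -102  ←
  z(0, 18) = -72
The minimum is at x1 = 10, x2 = 3.

(10, 3)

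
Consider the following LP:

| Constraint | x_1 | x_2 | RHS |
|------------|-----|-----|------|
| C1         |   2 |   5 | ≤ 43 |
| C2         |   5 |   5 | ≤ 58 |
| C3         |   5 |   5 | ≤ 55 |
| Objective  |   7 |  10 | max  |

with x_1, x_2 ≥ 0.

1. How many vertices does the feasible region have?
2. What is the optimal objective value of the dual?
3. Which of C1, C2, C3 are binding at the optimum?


1. 4
2. 98
3. C1, C3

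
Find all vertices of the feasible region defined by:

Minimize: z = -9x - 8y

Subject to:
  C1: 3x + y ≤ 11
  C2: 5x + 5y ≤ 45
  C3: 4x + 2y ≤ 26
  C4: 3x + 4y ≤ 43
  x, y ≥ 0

(0, 0), (3.667, 0), (1, 8), (0, 9)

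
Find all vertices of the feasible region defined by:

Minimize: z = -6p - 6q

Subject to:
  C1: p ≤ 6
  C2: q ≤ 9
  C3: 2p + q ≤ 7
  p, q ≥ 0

(0, 0), (3.5, 0), (0, 7)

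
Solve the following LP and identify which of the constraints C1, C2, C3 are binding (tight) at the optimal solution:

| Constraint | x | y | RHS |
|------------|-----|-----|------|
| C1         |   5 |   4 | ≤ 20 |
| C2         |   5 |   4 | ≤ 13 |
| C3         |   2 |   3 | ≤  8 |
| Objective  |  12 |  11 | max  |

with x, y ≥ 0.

At x = 1, y = 2, compute slack b - a·x for each constraint:
  C1: 20 − 13 = 7  (slack)
  C2: 13 − 13 = 0  (binding)
  C3: 8 − 8 = 0  (binding)

Optimal: x = 1, y = 2
Binding: C2, C3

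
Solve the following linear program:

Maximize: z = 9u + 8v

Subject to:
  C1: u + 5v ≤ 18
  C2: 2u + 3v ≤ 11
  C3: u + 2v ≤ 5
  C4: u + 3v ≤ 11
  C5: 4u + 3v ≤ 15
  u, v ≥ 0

Evaluate the objective at each vertex of the feasible region:
  z(0, 0) = 0
  z(3.75, 0) = 33.75
  z(3, 1) = 35  ←
  z(0, 2.5) = 20
The maximum is at u = 3, v = 1.

u = 3, v = 1, z = 35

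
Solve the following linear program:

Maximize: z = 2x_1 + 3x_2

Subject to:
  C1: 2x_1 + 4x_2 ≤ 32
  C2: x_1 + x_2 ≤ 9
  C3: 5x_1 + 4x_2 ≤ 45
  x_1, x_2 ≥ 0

Evaluate the objective at each vertex of the feasible region:
  z(0, 0) = 0
  z(9, 0) = 18
  z(2, 7) = 25  ←
  z(0, 8) = 24
The maximum is at x_1 = 2, x_2 = 7.

x_1 = 2, x_2 = 7, z = 25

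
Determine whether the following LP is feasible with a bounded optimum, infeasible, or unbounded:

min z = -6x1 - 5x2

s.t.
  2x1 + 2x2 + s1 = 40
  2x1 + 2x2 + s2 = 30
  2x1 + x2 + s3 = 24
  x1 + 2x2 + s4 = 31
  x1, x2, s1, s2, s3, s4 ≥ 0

Feasible with a bounded optimal solution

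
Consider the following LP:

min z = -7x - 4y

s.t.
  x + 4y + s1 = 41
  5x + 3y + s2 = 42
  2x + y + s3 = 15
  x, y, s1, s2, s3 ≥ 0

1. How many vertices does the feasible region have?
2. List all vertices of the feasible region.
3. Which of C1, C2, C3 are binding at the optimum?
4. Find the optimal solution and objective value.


1. 5
2. (0, 0), (7.5, 0), (3, 9), (2.647, 9.588), (0, 10.25)
3. C2, C3
4. x = 3, y = 9, z = -57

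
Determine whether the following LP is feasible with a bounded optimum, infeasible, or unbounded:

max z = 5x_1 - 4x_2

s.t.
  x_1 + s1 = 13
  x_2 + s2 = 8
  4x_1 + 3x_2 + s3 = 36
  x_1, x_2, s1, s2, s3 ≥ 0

Feasible with a bounded optimal solution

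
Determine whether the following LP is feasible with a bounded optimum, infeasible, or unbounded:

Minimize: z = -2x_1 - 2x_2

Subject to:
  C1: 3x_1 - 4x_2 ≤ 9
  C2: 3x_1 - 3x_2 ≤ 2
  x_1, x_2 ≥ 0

Unbounded (objective can decrease without bound)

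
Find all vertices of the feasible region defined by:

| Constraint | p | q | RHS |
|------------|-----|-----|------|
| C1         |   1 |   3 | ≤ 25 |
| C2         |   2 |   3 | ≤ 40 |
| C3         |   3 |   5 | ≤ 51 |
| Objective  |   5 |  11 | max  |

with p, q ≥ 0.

(0, 0), (17, 0), (7, 6), (0, 8.333)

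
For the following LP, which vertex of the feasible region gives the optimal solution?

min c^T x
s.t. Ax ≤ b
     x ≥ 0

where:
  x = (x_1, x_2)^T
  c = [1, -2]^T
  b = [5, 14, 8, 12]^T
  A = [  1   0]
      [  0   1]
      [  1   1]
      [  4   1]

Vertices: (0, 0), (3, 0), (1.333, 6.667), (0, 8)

Evaluate the objective at each vertex of the feasible region:
  z(0, 0) = 0
  z(3, 0) = 3
  z(1.333, 6.667) = -12
  z(0, 8) = -16  ←
The minimum is at x_1 = 0, x_2 = 8.

(0, 8)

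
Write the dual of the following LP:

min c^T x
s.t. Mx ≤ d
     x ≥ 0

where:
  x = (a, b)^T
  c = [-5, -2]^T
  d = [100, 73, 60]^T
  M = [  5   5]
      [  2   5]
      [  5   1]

Primal min cᵀx s.t. Ax ≤ b, x ≥ 0  →  Dual max −bᵀy s.t. Aᵀy ≥ −c, y ≥ 0.

Maximize: z = -100y1 - 73y2 - 60y3

Subject to:
  5y1 + 2y2 + 5y3 ≥ 5
  5y1 + 5y2 + y3 ≥ 2
  y1, y2, y3 ≥ 0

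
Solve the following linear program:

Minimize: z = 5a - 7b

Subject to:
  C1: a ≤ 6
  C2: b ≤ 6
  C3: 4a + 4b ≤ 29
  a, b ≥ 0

Evaluate the objective at each vertex of the feasible region:
  z(0, 0) = 0
  z(6, 0) = 30
  z(6, 1.25) = 21.25
  z(1.25, 6) = -35.75
  z(0, 6) = -42  ←
The minimum is at a = 0, b = 6.

a = 0, b = 6, z = -42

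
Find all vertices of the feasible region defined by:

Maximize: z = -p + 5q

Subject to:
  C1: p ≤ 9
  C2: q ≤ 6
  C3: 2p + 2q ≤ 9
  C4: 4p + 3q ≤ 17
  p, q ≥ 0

(0, 0), (4.25, 0), (3.5, 1), (0, 4.5)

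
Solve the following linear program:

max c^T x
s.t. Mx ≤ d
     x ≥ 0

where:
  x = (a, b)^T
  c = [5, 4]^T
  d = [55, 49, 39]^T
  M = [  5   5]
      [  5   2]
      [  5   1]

Evaluate the objective at each vertex of the feasible region:
  z(0, 0) = 0
  z(7.8, 0) = 39
  z(7, 4) = 51  ←
  z(0, 11) = 44
The maximum is at a = 7, b = 4.

a = 7, b = 4, z = 51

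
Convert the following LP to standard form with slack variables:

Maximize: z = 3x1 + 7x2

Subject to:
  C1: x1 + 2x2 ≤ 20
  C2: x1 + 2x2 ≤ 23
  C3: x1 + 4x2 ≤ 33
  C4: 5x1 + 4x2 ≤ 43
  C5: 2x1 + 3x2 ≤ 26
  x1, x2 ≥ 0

max z = 3x1 + 7x2

s.t.
  x1 + 2x2 + s1 = 20
  x1 + 2x2 + s2 = 23
  x1 + 4x2 + s3 = 33
  5x1 + 4x2 + s4 = 43
  2x1 + 3x2 + s5 = 26
  x1, x2, s1, s2, s3, s4, s5 ≥ 0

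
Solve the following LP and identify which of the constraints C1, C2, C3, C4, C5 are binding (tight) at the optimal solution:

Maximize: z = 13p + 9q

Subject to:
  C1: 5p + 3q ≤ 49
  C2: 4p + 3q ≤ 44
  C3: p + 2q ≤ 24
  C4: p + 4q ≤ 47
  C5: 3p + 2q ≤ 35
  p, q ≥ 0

At p = 5, q = 8, compute slack b - a·x for each constraint:
  C1: 49 − 49 = 0  (binding)
  C2: 44 − 44 = 0  (binding)
  C3: 24 − 21 = 3  (slack)
  C4: 47 − 37 = 10  (slack)
  C5: 35 − 31 = 4  (slack)

Optimal: p = 5, q = 8
Binding: C1, C2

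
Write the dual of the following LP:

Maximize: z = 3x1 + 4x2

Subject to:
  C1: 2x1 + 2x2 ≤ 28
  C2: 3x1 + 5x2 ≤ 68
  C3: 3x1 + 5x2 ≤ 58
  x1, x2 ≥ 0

Primal max cᵀx s.t. Ax ≤ b, x ≥ 0  →  Dual min bᵀy s.t. Aᵀy ≥ c, y ≥ 0.

Minimize: z = 28y1 + 68y2 + 58y3

Subject to:
  2y1 + 3y2 + 3y3 ≥ 3
  2y1 + 5y2 + 5y3 ≥ 4
  y1, y2, y3 ≥ 0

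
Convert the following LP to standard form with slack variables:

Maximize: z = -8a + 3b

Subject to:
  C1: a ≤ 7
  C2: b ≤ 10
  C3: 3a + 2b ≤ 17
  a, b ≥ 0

max z = -8a + 3b

s.t.
  a + s1 = 7
  b + s2 = 10
  3a + 2b + s3 = 17
  a, b, s1, s2, s3 ≥ 0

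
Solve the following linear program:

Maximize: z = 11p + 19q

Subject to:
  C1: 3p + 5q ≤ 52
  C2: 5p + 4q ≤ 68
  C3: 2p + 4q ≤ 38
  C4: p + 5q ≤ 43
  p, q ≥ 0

Evaluate the objective at each vertex of the feasible region:
  z(0, 0) = 0
  z(13.6, 0) = 149.6
  z(10.15, 4.308) = 193.5
  z(9, 5) = 194  ←
  z(3, 8) = 185
  z(0, 8.6) = 163.4
The maximum is at p = 9, q = 5.

p = 9, q = 5, z = 194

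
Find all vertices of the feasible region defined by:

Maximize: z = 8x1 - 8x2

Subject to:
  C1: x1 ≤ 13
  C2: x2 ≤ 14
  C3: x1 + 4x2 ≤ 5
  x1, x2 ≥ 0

(0, 0), (5, 0), (0, 1.25)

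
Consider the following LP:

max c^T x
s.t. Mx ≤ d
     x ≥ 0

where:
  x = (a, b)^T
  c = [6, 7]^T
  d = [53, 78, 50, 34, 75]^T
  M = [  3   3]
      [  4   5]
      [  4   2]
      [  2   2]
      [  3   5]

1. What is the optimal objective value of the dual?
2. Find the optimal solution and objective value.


1. 112
2. a = 7, b = 10, z = 112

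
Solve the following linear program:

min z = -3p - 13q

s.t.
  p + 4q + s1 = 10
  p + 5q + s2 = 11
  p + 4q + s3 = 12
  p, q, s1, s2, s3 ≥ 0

Evaluate the objective at each vertex of the feasible region:
  z(0, 0) = 0
  z(10, 0) = -30
  z(6, 1) = -31  ←
  z(0, 2.2) = -28.6
The minimum is at p = 6, q = 1.

p = 6, q = 1, z = -31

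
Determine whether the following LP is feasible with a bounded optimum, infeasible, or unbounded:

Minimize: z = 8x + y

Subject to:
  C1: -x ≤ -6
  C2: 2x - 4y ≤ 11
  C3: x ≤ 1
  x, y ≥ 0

Infeasible (no feasible solution exists)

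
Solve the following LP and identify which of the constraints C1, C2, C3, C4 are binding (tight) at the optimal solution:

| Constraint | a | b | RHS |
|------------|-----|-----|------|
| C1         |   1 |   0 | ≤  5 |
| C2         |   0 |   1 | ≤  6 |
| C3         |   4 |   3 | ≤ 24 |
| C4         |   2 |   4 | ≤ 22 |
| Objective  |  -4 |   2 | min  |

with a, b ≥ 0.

At a = 5, b = 0, compute slack b - a·x for each constraint:
  C1: 5 − 5 = 0  (binding)
  C2: 6 − 0 = 6  (slack)
  C3: 24 − 20 = 4  (slack)
  C4: 22 − 10 = 12  (slack)

Optimal: a = 5, b = 0
Binding: C1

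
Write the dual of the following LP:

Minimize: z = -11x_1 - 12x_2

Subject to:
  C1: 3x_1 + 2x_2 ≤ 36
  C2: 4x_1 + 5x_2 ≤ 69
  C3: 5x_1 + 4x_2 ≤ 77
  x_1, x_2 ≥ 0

Primal min cᵀx s.t. Ax ≤ b, x ≥ 0  →  Dual max −bᵀy s.t. Aᵀy ≥ −c, y ≥ 0.

Maximize: z = -36y1 - 69y2 - 77y3

Subject to:
  3y1 + 4y2 + 5y3 ≥ 11
  2y1 + 5y2 + 4y3 ≥ 12
  y1, y2, y3 ≥ 0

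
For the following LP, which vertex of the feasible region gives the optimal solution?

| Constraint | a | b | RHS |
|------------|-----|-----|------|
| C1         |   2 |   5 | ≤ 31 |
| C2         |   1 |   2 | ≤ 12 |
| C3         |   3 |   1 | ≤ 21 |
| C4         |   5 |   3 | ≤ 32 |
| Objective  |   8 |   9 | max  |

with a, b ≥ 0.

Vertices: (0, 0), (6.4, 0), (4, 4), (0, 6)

Evaluate the objective at each vertex of the feasible region:
  z(0, 0) = 0
  z(6.4, 0) = 51.2
  z(4, 4) = 68  ←
  z(0, 6) = 54
The maximum is at a = 4, b = 4.

(4, 4)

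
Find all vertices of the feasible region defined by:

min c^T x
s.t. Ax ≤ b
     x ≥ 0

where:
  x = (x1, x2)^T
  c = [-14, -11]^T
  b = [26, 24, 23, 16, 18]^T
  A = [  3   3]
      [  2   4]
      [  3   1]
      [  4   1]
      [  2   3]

(0, 0), (4, 0), (3, 4), (0, 6)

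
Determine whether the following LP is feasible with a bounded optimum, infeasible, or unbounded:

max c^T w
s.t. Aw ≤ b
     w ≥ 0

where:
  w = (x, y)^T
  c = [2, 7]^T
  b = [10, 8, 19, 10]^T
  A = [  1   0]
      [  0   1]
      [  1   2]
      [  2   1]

Feasible with a bounded optimal solution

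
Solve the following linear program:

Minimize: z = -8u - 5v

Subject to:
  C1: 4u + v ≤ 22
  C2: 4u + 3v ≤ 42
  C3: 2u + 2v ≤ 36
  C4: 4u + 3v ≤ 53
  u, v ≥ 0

Evaluate the objective at each vertex of the feasible region:
  z(0, 0) = 0
  z(5.5, 0) = -44
  z(3, 10) = -74  ←
  z(0, 14) = -70
The minimum is at u = 3, v = 10.

u = 3, v = 10, z = -74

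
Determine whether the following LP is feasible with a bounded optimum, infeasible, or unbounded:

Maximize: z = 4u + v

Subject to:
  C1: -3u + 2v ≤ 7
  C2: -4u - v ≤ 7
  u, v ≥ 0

Unbounded (objective can increase without bound)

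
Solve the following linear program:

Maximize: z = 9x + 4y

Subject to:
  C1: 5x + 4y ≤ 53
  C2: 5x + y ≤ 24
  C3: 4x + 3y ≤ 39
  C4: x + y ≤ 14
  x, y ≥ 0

Evaluate the objective at each vertex of the feasible region:
  z(0, 0) = 0
  z(4.8, 0) = 43.2
  z(3, 9) = 63  ←
  z(0, 13) = 52
The maximum is at x = 3, y = 9.

x = 3, y = 9, z = 63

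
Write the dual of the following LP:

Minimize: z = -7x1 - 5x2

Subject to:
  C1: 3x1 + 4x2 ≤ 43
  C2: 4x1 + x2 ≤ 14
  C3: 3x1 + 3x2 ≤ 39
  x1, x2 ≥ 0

Primal min cᵀx s.t. Ax ≤ b, x ≥ 0  →  Dual max −bᵀy s.t. Aᵀy ≥ −c, y ≥ 0.

Maximize: z = -43y1 - 14y2 - 39y3

Subject to:
  3y1 + 4y2 + 3y3 ≥ 7
  4y1 + y2 + 3y3 ≥ 5
  y1, y2, y3 ≥ 0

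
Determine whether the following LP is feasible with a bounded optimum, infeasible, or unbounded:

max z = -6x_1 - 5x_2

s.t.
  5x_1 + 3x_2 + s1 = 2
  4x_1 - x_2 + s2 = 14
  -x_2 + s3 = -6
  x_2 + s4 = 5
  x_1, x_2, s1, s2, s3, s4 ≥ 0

Infeasible (no feasible solution exists)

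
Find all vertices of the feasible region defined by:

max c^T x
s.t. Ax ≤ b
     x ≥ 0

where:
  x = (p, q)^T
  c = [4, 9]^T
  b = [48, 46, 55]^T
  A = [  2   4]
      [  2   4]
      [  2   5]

(0, 0), (23, 0), (5, 9), (0, 11)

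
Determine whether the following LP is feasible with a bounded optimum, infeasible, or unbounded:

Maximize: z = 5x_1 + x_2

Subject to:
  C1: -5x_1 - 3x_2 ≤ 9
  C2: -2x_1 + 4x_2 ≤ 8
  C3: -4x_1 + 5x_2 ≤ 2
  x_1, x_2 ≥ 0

Unbounded (objective can increase without bound)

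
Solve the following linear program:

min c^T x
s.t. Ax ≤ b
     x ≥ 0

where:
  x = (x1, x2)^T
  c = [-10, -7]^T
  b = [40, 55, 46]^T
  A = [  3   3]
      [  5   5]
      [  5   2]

Evaluate the objective at each vertex of the feasible region:
  z(0, 0) = 0
  z(9.2, 0) = -92
  z(8, 3) = -101  ←
  z(0, 11) = -77
The minimum is at x1 = 8, x2 = 3.

x1 = 8, x2 = 3, z = -101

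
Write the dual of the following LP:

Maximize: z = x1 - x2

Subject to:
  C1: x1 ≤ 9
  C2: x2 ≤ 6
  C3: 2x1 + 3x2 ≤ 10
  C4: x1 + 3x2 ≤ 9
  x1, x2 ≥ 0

Primal max cᵀx s.t. Ax ≤ b, x ≥ 0  →  Dual min bᵀy s.t. Aᵀy ≥ c, y ≥ 0.

Minimize: z = 9y1 + 6y2 + 10y3 + 9y4

Subject to:
  y1 + 2y3 + y4 ≥ 1
  y2 + 3y3 + 3y4 ≥ -1
  y1, y2, y3, y4 ≥ 0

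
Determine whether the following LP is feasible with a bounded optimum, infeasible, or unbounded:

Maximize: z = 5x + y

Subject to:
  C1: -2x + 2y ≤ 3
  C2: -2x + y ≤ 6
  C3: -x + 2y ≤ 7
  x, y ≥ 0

Unbounded (objective can increase without bound)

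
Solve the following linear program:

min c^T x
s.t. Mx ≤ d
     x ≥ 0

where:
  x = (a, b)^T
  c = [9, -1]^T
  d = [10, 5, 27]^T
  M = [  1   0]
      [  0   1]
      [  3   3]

Evaluate the objective at each vertex of the feasible region:
  z(0, 0) = 0
  z(9, 0) = 81
  z(4, 5) = 31
  z(0, 5) = -5  ←
The minimum is at a = 0, b = 5.

a = 0, b = 5, z = -5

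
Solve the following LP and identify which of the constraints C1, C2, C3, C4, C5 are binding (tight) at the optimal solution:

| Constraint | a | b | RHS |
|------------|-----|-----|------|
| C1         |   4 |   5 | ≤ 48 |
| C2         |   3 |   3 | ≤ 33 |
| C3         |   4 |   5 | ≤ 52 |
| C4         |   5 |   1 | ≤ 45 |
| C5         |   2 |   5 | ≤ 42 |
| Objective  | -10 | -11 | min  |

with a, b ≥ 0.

At a = 7, b = 4, compute slack b - a·x for each constraint:
  C1: 48 − 48 = 0  (binding)
  C2: 33 − 33 = 0  (binding)
  C3: 52 − 48 = 4  (slack)
  C4: 45 − 39 = 6  (slack)
  C5: 42 − 34 = 8  (slack)

Optimal: a = 7, b = 4
Binding: C1, C2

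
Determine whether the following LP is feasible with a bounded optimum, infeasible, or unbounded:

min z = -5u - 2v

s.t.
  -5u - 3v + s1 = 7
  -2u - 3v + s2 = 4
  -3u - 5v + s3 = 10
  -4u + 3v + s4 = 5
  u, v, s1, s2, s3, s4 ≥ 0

Unbounded (objective can decrease without bound)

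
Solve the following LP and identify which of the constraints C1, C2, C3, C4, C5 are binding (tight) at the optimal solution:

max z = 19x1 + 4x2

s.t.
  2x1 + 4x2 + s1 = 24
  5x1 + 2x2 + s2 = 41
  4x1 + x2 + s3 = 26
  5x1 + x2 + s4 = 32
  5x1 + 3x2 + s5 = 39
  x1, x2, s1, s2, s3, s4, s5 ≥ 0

At x1 = 6, x2 = 2, compute slack b - a·x for each constraint:
  C1: 24 − 20 = 4  (slack)
  C2: 41 − 34 = 7  (slack)
  C3: 26 − 26 = 0  (binding)
  C4: 32 − 32 = 0  (binding)
  C5: 39 − 36 = 3  (slack)

Optimal: x1 = 6, x2 = 2
Binding: C3, C4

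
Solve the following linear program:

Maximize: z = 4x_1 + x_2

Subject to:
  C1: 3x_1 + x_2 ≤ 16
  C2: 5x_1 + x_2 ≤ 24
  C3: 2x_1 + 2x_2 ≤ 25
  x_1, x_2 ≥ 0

Evaluate the objective at each vertex of the feasible region:
  z(0, 0) = 0
  z(4.8, 0) = 19.2
  z(4, 4) = 20  ←
  z(1.75, 10.75) = 17.75
  z(0, 12.5) = 12.5
The maximum is at x_1 = 4, x_2 = 4.

x_1 = 4, x_2 = 4, z = 20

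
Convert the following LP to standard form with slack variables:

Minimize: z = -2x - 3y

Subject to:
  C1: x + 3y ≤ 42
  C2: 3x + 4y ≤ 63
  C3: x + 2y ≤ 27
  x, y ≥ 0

min z = -2x - 3y

s.t.
  x + 3y + s1 = 42
  3x + 4y + s2 = 63
  x + 2y + s3 = 27
  x, y, s1, s2, s3 ≥ 0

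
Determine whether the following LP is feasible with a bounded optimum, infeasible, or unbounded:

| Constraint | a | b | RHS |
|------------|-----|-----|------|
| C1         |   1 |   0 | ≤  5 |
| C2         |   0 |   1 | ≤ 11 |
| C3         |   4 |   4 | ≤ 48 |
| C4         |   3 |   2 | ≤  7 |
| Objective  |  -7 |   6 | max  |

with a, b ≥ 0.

Feasible with a bounded optimal solution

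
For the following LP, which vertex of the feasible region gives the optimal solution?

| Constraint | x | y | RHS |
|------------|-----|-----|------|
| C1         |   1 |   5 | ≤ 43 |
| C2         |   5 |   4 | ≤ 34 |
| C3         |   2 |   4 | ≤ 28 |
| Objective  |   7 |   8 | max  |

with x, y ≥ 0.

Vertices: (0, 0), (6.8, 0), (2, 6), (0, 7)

Evaluate the objective at each vertex of the feasible region:
  z(0, 0) = 0
  z(6.8, 0) = 47.6
  z(2, 6) = 62  ←
  z(0, 7) = 56
The maximum is at x = 2, y = 6.

(2, 6)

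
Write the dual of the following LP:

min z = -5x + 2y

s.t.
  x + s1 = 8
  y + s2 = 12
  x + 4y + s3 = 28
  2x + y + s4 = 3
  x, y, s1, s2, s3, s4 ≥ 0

Primal min cᵀx s.t. Ax ≤ b, x ≥ 0  →  Dual max −bᵀy s.t. Aᵀy ≥ −c, y ≥ 0.

Maximize: z = -8y1 - 12y2 - 28y3 - 3y4

Subject to:
  y1 + y3 + 2y4 ≥ 5
  y2 + 4y3 + y4 ≥ -2
  y1, y2, y3, y4 ≥ 0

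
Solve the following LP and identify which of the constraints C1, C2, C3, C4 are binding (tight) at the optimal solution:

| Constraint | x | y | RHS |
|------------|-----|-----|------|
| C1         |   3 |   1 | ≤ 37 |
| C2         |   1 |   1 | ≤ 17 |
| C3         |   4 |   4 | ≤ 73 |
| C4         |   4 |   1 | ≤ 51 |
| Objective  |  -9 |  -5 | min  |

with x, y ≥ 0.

At x = 10, y = 7, compute slack b - a·x for each constraint:
  C1: 37 − 37 = 0  (binding)
  C2: 17 − 17 = 0  (binding)
  C3: 73 − 68 = 5  (slack)
  C4: 51 − 47 = 4  (slack)

Optimal: x = 10, y = 7
Binding: C1, C2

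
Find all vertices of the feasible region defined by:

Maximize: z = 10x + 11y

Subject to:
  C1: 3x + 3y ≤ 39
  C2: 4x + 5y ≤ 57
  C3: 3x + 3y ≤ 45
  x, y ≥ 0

(0, 0), (13, 0), (8, 5), (0, 11.4)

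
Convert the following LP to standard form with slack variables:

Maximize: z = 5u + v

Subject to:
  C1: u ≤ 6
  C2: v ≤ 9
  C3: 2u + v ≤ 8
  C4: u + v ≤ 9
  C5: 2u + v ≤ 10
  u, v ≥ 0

max z = 5u + v

s.t.
  u + s1 = 6
  v + s2 = 9
  2u + v + s3 = 8
  u + v + s4 = 9
  2u + v + s5 = 10
  u, v, s1, s2, s3, s4, s5 ≥ 0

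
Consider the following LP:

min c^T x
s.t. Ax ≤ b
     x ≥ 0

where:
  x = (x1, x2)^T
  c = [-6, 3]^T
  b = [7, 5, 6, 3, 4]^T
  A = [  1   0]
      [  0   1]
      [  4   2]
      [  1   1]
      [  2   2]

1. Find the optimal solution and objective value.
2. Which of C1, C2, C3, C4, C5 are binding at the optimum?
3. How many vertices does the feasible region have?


1. x1 = 1.5, x2 = 0, z = -9
2. C3
3. 4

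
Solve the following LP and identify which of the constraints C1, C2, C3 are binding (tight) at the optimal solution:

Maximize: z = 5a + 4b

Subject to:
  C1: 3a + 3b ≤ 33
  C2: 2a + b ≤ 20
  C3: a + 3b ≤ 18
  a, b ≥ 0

At a = 9, b = 2, compute slack b - a·x for each constraint:
  C1: 33 − 33 = 0  (binding)
  C2: 20 − 20 = 0  (binding)
  C3: 18 − 15 = 3  (slack)

Optimal: a = 9, b = 2
Binding: C1, C2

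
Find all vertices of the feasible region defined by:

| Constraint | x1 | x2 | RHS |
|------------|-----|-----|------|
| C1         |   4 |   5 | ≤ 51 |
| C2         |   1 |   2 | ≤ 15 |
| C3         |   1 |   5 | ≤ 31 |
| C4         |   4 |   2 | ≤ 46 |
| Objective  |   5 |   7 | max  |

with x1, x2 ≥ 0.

(0, 0), (11.5, 0), (10.67, 1.667), (9, 3), (4.333, 5.333), (0, 6.2)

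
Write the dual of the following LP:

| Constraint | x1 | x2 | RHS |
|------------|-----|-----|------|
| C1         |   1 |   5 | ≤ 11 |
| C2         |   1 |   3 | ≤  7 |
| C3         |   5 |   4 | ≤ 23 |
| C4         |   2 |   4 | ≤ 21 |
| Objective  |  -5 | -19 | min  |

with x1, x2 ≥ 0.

Primal min cᵀx s.t. Ax ≤ b, x ≥ 0  →  Dual max −bᵀy s.t. Aᵀy ≥ −c, y ≥ 0.

Maximize: z = -11y1 - 7y2 - 23y3 - 21y4

Subject to:
  y1 + y2 + 5y3 + 2y4 ≥ 5
  5y1 + 3y2 + 4y3 + 4y4 ≥ 19
  y1, y2, y3, y4 ≥ 0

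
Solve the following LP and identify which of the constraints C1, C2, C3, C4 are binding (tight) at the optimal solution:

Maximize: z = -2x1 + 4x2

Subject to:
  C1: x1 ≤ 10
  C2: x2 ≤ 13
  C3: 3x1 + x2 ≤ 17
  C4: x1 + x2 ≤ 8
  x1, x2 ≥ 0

At x1 = 0, x2 = 8, compute slack b - a·x for each constraint:
  C1: 10 − 0 = 10  (slack)
  C2: 13 − 8 = 5  (slack)
  C3: 17 − 8 = 9  (slack)
  C4: 8 − 8 = 0  (binding)

Optimal: x1 = 0, x2 = 8
Binding: C4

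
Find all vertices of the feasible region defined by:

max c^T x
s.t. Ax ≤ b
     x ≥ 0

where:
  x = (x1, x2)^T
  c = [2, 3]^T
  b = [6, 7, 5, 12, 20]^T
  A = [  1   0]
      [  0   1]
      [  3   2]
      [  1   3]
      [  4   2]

(0, 0), (1.667, 0), (0, 2.5)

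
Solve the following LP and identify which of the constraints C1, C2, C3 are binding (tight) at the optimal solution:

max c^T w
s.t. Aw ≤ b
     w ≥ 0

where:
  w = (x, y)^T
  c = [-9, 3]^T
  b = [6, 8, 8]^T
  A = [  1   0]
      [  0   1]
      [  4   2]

At x = 0, y = 4, compute slack b - a·x for each constraint:
  C1: 6 − 0 = 6  (slack)
  C2: 8 − 4 = 4  (slack)
  C3: 8 − 8 = 0  (binding)

Optimal: x = 0, y = 4
Binding: C3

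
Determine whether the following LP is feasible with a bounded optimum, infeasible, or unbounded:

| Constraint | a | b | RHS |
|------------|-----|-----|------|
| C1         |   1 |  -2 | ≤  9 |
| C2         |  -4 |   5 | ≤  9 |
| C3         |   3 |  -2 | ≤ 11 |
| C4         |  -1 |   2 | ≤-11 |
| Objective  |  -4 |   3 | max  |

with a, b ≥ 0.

Infeasible (no feasible solution exists)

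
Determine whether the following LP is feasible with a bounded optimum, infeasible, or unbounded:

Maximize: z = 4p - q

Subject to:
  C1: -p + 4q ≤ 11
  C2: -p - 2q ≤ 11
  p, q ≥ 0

Unbounded (objective can increase without bound)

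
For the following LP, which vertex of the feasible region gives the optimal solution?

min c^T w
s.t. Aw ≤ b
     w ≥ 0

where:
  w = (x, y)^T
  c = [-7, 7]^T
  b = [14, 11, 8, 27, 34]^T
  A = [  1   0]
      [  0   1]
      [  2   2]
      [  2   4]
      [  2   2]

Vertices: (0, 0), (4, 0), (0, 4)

Evaluate the objective at each vertex of the feasible region:
  z(0, 0) = 0
  z(4, 0) = -28  ←
  z(0, 4) = 28
The minimum is at x = 4, y = 0.

(4, 0)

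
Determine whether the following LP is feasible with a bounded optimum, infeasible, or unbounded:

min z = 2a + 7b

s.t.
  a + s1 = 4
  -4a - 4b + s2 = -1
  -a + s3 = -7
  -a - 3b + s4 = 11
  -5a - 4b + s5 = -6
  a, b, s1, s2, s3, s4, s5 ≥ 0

Infeasible (no feasible solution exists)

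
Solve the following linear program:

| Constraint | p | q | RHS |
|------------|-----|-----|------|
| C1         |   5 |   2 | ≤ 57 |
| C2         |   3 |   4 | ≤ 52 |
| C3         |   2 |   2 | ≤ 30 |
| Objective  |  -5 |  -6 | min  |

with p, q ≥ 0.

Evaluate the objective at each vertex of the feasible region:
  z(0, 0) = 0
  z(11.4, 0) = -57
  z(9, 6) = -81
  z(8, 7) = -82  ←
  z(0, 13) = -78
The minimum is at p = 8, q = 7.

p = 8, q = 7, z = -82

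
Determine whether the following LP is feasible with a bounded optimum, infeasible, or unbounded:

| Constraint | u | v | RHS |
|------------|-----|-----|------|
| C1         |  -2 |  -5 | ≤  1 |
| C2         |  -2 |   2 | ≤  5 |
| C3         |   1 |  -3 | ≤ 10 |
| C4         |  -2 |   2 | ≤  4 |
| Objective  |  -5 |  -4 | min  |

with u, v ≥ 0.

Unbounded (objective can decrease without bound)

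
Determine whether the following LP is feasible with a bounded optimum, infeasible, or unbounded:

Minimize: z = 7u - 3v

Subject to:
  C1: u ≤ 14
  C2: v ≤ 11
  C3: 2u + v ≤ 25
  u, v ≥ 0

Feasible with a bounded optimal solution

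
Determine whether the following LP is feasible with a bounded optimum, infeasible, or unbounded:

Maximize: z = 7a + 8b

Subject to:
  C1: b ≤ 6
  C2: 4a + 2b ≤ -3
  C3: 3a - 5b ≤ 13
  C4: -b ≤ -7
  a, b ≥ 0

Infeasible (no feasible solution exists)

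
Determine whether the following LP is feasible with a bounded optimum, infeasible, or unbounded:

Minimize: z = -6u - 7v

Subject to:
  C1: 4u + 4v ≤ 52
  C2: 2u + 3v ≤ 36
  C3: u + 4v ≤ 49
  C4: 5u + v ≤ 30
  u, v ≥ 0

Feasible with a bounded optimal solution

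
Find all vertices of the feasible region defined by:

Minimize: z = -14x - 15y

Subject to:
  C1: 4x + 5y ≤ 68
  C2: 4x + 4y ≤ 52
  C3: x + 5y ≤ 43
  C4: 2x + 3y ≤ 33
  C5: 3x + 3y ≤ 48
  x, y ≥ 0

(0, 0), (13, 0), (6, 7), (5.143, 7.571), (0, 8.6)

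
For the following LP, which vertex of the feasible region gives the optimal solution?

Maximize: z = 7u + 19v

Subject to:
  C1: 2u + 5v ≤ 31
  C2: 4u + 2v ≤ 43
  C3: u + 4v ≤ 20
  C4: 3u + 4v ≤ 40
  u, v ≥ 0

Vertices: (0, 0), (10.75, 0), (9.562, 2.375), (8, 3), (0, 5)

Evaluate the objective at each vertex of the feasible region:
  z(0, 0) = 0
  z(10.75, 0) = 75.25
  z(9.562, 2.375) = 112.1
  z(8, 3) = 113  ←
  z(0, 5) = 95
The maximum is at u = 8, v = 3.

(8, 3)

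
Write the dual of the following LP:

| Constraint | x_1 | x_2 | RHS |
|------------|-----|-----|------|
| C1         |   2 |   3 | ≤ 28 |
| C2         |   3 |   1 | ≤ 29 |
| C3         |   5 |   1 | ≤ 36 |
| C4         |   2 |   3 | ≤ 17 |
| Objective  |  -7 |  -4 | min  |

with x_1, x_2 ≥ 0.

Primal min cᵀx s.t. Ax ≤ b, x ≥ 0  →  Dual max −bᵀy s.t. Aᵀy ≥ −c, y ≥ 0.

Maximize: z = -28y1 - 29y2 - 36y3 - 17y4

Subject to:
  2y1 + 3y2 + 5y3 + 2y4 ≥ 7
  3y1 + y2 + y3 + 3y4 ≥ 4
  y1, y2, y3, y4 ≥ 0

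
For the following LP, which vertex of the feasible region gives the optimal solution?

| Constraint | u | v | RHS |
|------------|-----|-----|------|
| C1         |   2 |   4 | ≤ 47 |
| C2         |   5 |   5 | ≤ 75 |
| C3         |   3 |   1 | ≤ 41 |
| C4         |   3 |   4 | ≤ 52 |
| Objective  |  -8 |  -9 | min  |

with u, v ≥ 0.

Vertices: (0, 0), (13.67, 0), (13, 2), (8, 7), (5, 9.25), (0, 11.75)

Evaluate the objective at each vertex of the feasible region:
  z(0, 0) = 0
  z(13.67, 0) = -109.3
  z(13, 2) = -122
  z(8, 7) = -127  ←
  z(5, 9.25) = -123.2
  z(0, 11.75) = -105.8
The minimum is at u = 8, v = 7.

(8, 7)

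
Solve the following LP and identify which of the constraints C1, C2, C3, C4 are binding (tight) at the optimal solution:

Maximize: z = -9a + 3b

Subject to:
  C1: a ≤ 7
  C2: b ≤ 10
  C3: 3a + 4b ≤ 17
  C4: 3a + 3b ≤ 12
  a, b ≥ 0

At a = 0, b = 4, compute slack b - a·x for each constraint:
  C1: 7 − 0 = 7  (slack)
  C2: 10 − 4 = 6  (slack)
  C3: 17 − 16 = 1  (slack)
  C4: 12 − 12 = 0  (binding)

Optimal: a = 0, b = 4
Binding: C4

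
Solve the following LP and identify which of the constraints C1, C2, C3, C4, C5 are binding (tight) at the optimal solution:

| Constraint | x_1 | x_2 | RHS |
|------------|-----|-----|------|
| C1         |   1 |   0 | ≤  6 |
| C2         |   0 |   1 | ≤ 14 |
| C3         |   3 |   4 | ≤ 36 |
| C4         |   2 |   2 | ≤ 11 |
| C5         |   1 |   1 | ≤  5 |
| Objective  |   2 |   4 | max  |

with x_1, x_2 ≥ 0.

At x_1 = 0, x_2 = 5, compute slack b - a·x for each constraint:
  C1: 6 − 0 = 6  (slack)
  C2: 14 − 5 = 9  (slack)
  C3: 36 − 20 = 16  (slack)
  C4: 11 − 10 = 1  (slack)
  C5: 5 − 5 = 0  (binding)

Optimal: x_1 = 0, x_2 = 5
Binding: C5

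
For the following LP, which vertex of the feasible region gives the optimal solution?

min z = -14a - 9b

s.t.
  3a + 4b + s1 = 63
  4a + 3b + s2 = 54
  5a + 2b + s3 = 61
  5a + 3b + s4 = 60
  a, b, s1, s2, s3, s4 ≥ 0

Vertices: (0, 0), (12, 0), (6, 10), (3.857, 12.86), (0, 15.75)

Evaluate the objective at each vertex of the feasible region:
  z(0, 0) = 0
  z(12, 0) = -168
  z(6, 10) = -174  ←
  z(3.857, 12.86) = -169.7
  z(0, 15.75) = -141.8
The minimum is at a = 6, b = 10.

(6, 10)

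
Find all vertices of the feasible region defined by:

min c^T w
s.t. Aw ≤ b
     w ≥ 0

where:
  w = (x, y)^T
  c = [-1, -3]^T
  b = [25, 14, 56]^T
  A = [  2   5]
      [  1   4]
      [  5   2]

(0, 0), (11.2, 0), (10.95, 0.619), (10, 1), (0, 3.5)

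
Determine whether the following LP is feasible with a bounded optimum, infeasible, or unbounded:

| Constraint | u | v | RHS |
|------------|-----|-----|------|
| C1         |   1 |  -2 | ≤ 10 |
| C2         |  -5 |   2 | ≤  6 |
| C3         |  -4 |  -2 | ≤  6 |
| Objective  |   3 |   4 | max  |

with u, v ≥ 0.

Unbounded (objective can increase without bound)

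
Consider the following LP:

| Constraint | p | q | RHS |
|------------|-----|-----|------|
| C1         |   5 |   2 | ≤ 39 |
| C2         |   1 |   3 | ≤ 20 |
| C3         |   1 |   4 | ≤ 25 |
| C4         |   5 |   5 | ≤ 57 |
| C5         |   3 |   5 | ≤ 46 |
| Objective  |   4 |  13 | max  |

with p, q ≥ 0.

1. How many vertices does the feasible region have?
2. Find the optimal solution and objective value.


1. 5
2. p = 5, q = 5, z = 85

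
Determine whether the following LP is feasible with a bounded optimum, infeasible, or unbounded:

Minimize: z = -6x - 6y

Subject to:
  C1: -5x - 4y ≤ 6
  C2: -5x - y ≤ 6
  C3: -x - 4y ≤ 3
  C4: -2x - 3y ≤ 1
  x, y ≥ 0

Unbounded (objective can decrease without bound)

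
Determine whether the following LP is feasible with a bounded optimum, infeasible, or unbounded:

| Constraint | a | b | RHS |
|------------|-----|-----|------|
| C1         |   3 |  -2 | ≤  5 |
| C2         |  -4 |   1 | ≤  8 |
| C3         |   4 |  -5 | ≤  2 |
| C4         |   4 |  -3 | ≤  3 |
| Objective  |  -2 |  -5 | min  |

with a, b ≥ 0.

Unbounded (objective can decrease without bound)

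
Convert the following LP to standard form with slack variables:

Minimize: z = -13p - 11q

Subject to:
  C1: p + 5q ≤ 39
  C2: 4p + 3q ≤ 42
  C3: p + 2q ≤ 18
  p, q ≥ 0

min z = -13p - 11q

s.t.
  p + 5q + s1 = 39
  4p + 3q + s2 = 42
  p + 2q + s3 = 18
  p, q, s1, s2, s3 ≥ 0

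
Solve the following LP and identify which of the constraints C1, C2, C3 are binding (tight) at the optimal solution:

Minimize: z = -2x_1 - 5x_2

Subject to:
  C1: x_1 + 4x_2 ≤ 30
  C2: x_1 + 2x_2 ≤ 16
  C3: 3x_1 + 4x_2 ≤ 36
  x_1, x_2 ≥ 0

At x_1 = 2, x_2 = 7, compute slack b - a·x for each constraint:
  C1: 30 − 30 = 0  (binding)
  C2: 16 − 16 = 0  (binding)
  C3: 36 − 34 = 2  (slack)

Optimal: x_1 = 2, x_2 = 7
Binding: C1, C2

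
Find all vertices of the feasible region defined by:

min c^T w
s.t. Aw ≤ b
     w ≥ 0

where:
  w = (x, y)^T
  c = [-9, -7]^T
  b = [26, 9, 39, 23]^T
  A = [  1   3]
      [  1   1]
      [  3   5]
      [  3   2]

(0, 0), (7.667, 0), (5, 4), (3, 6), (0, 7.8)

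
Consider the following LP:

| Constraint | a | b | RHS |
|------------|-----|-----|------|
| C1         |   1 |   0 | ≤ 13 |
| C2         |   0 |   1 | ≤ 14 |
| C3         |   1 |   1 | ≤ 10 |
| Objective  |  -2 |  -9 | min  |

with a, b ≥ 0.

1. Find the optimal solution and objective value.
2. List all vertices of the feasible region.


1. a = 0, b = 10, z = -90
2. (0, 0), (10, 0), (0, 10)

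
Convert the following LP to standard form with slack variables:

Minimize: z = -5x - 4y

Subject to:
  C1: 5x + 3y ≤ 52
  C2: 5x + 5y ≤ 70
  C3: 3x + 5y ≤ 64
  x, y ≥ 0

min z = -5x - 4y

s.t.
  5x + 3y + s1 = 52
  5x + 5y + s2 = 70
  3x + 5y + s3 = 64
  x, y, s1, s2, s3 ≥ 0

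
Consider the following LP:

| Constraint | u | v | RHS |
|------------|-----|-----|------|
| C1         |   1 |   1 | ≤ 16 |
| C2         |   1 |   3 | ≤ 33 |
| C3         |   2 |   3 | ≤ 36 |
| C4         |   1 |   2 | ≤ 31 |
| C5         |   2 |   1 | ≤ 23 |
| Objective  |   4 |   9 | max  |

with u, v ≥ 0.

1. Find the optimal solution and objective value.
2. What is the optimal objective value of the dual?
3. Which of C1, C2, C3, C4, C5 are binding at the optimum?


1. u = 3, v = 10, z = 102
2. 102
3. C2, C3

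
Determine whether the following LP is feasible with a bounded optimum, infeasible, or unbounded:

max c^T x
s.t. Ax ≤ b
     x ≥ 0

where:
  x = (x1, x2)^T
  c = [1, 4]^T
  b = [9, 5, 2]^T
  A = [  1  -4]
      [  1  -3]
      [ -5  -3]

Unbounded (objective can increase without bound)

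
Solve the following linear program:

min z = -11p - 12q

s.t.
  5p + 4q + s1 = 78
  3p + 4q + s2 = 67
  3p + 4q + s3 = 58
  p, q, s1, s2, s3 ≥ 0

Evaluate the objective at each vertex of the feasible region:
  z(0, 0) = 0
  z(15.6, 0) = -171.6
  z(10, 7) = -194  ←
  z(0, 14.5) = -174
The minimum is at p = 10, q = 7.

p = 10, q = 7, z = -194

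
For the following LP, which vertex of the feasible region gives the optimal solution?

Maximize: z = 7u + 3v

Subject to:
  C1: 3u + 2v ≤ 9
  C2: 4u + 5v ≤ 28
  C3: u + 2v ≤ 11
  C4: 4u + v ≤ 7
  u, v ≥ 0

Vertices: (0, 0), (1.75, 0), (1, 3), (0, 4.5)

Evaluate the objective at each vertex of the feasible region:
  z(0, 0) = 0
  z(1.75, 0) = 12.25
  z(1, 3) = 16  ←
  z(0, 4.5) = 13.5
The maximum is at u = 1, v = 3.

(1, 3)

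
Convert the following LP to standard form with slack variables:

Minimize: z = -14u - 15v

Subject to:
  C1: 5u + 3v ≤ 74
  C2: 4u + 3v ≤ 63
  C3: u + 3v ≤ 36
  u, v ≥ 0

min z = -14u - 15v

s.t.
  5u + 3v + s1 = 74
  4u + 3v + s2 = 63
  u + 3v + s3 = 36
  u, v, s1, s2, s3 ≥ 0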